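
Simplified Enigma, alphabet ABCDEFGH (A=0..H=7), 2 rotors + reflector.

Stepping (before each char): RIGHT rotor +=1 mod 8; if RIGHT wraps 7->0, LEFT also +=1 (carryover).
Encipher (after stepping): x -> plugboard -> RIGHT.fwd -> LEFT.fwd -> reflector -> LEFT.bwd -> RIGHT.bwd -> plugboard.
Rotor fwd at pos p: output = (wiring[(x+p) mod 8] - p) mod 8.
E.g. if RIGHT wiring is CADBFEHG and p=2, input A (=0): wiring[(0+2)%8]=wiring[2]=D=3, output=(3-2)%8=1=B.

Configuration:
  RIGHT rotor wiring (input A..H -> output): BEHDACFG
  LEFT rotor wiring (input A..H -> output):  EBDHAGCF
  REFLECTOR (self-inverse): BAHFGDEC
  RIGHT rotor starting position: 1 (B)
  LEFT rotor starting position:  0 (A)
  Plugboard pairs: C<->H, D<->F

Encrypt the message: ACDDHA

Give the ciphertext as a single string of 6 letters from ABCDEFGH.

Answer: FGEEFB

Derivation:
Char 1 ('A'): step: R->2, L=0; A->plug->A->R->F->L->G->refl->E->L'->A->R'->D->plug->F
Char 2 ('C'): step: R->3, L=0; C->plug->H->R->E->L->A->refl->B->L'->B->R'->G->plug->G
Char 3 ('D'): step: R->4, L=0; D->plug->F->R->A->L->E->refl->G->L'->F->R'->E->plug->E
Char 4 ('D'): step: R->5, L=0; D->plug->F->R->C->L->D->refl->F->L'->H->R'->E->plug->E
Char 5 ('H'): step: R->6, L=0; H->plug->C->R->D->L->H->refl->C->L'->G->R'->D->plug->F
Char 6 ('A'): step: R->7, L=0; A->plug->A->R->H->L->F->refl->D->L'->C->R'->B->plug->B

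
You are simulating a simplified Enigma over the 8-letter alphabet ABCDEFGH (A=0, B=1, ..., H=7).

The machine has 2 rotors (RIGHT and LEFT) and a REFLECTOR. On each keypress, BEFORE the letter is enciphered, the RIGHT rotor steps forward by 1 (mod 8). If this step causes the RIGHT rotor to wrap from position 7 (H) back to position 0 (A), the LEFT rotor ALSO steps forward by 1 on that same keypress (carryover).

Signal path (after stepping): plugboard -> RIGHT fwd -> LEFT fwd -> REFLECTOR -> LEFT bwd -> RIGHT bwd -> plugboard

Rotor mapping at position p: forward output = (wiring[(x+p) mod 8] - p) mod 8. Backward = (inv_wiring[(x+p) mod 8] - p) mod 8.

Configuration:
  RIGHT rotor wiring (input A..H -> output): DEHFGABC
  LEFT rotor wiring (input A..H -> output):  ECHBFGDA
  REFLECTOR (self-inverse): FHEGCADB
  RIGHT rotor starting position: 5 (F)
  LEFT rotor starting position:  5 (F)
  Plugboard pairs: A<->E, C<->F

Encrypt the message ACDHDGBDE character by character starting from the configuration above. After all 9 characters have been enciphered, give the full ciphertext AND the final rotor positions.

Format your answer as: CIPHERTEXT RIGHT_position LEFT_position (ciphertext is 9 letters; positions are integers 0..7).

Char 1 ('A'): step: R->6, L=5; A->plug->E->R->B->L->G->refl->D->L'->C->R'->H->plug->H
Char 2 ('C'): step: R->7, L=5; C->plug->F->R->H->L->A->refl->F->L'->E->R'->B->plug->B
Char 3 ('D'): step: R->0, L->6 (L advanced); D->plug->D->R->F->L->D->refl->G->L'->C->R'->H->plug->H
Char 4 ('H'): step: R->1, L=6; H->plug->H->R->C->L->G->refl->D->L'->F->R'->D->plug->D
Char 5 ('D'): step: R->2, L=6; D->plug->D->R->G->L->H->refl->B->L'->E->R'->C->plug->F
Char 6 ('G'): step: R->3, L=6; G->plug->G->R->B->L->C->refl->E->L'->D->R'->B->plug->B
Char 7 ('B'): step: R->4, L=6; B->plug->B->R->E->L->B->refl->H->L'->G->R'->D->plug->D
Char 8 ('D'): step: R->5, L=6; D->plug->D->R->G->L->H->refl->B->L'->E->R'->B->plug->B
Char 9 ('E'): step: R->6, L=6; E->plug->A->R->D->L->E->refl->C->L'->B->R'->E->plug->A
Final: ciphertext=HBHDFBDBA, RIGHT=6, LEFT=6

Answer: HBHDFBDBA 6 6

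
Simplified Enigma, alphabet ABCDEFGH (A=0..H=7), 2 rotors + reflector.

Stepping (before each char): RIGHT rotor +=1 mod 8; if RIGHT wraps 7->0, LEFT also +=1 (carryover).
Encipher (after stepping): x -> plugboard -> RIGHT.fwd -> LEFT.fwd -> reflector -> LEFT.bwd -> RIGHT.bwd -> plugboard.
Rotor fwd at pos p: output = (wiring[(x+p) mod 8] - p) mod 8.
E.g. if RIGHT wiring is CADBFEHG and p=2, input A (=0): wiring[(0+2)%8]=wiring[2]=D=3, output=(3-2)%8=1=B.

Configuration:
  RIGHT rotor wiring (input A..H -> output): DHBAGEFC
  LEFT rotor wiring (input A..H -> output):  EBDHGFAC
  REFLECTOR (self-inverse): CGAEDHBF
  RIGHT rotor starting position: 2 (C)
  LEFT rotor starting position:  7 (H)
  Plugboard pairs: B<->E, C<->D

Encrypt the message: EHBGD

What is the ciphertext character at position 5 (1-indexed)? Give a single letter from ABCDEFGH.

Char 1 ('E'): step: R->3, L=7; E->plug->B->R->D->L->E->refl->D->L'->A->R'->F->plug->F
Char 2 ('H'): step: R->4, L=7; H->plug->H->R->E->L->A->refl->C->L'->C->R'->A->plug->A
Char 3 ('B'): step: R->5, L=7; B->plug->E->R->C->L->C->refl->A->L'->E->R'->F->plug->F
Char 4 ('G'): step: R->6, L=7; G->plug->G->R->A->L->D->refl->E->L'->D->R'->E->plug->B
Char 5 ('D'): step: R->7, L=7; D->plug->C->R->A->L->D->refl->E->L'->D->R'->A->plug->A

A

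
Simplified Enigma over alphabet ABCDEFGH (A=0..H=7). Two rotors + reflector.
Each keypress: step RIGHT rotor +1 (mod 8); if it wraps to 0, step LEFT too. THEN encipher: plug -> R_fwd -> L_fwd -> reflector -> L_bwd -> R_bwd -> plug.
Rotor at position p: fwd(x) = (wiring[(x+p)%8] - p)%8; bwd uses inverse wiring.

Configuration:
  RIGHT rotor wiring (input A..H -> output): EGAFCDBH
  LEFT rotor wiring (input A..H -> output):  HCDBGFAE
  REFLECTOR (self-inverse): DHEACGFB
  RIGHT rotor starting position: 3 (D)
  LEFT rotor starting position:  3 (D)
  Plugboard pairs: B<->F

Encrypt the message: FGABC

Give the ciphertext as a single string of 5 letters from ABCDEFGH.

Char 1 ('F'): step: R->4, L=3; F->plug->B->R->H->L->A->refl->D->L'->B->R'->H->plug->H
Char 2 ('G'): step: R->5, L=3; G->plug->G->R->A->L->G->refl->F->L'->D->R'->F->plug->B
Char 3 ('A'): step: R->6, L=3; A->plug->A->R->D->L->F->refl->G->L'->A->R'->D->plug->D
Char 4 ('B'): step: R->7, L=3; B->plug->F->R->D->L->F->refl->G->L'->A->R'->A->plug->A
Char 5 ('C'): step: R->0, L->4 (L advanced); C->plug->C->R->A->L->C->refl->E->L'->C->R'->E->plug->E

Answer: HBDAE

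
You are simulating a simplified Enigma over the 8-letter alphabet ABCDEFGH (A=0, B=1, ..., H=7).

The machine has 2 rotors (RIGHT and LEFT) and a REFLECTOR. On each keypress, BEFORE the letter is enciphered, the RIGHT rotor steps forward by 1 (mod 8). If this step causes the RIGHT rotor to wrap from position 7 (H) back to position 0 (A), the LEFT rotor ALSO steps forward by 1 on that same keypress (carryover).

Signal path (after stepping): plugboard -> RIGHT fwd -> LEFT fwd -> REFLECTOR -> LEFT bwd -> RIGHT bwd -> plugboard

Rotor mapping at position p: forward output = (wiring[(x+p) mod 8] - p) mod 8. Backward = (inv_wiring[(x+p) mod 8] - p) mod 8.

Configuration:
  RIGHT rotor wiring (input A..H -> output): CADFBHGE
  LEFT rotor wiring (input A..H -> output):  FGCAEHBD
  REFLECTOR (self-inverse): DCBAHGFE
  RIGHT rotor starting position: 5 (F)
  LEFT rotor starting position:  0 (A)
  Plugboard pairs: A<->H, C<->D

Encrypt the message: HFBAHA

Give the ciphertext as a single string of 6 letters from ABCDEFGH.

Char 1 ('H'): step: R->6, L=0; H->plug->A->R->A->L->F->refl->G->L'->B->R'->H->plug->A
Char 2 ('F'): step: R->7, L=0; F->plug->F->R->C->L->C->refl->B->L'->G->R'->E->plug->E
Char 3 ('B'): step: R->0, L->1 (L advanced); B->plug->B->R->A->L->F->refl->G->L'->E->R'->H->plug->A
Char 4 ('A'): step: R->1, L=1; A->plug->H->R->B->L->B->refl->C->L'->G->R'->E->plug->E
Char 5 ('H'): step: R->2, L=1; H->plug->A->R->B->L->B->refl->C->L'->G->R'->H->plug->A
Char 6 ('A'): step: R->3, L=1; A->plug->H->R->A->L->F->refl->G->L'->E->R'->C->plug->D

Answer: AEAEAD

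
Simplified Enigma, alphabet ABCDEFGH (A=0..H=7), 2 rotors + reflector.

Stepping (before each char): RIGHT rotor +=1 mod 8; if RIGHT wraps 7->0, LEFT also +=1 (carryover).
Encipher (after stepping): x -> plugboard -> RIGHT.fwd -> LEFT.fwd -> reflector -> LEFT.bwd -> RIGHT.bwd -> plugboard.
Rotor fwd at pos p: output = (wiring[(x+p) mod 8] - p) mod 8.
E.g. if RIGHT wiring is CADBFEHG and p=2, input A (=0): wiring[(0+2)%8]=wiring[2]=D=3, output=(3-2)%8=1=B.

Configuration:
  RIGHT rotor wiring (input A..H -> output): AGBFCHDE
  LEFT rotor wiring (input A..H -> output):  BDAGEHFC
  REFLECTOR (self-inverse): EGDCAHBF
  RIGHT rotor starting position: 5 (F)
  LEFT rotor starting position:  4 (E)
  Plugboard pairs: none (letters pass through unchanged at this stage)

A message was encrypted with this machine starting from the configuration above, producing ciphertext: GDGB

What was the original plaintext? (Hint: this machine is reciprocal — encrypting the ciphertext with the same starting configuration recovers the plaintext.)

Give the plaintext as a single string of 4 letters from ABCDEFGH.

Char 1 ('G'): step: R->6, L=4; G->plug->G->R->E->L->F->refl->H->L'->F->R'->A->plug->A
Char 2 ('D'): step: R->7, L=4; D->plug->D->R->C->L->B->refl->G->L'->D->R'->F->plug->F
Char 3 ('G'): step: R->0, L->5 (L advanced); G->plug->G->R->D->L->E->refl->A->L'->B->R'->C->plug->C
Char 4 ('B'): step: R->1, L=5; B->plug->B->R->A->L->C->refl->D->L'->F->R'->A->plug->A

Answer: AFCA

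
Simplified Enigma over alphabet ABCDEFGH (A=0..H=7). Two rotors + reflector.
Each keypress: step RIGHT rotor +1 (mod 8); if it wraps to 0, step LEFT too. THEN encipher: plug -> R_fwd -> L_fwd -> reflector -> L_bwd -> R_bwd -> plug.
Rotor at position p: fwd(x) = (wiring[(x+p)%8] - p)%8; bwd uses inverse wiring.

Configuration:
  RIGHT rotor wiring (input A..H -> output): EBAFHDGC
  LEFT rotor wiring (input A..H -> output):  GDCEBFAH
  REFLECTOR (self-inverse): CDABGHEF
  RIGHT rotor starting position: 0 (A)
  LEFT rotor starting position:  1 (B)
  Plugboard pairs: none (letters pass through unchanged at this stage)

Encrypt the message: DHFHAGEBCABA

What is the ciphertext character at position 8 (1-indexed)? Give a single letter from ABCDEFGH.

Char 1 ('D'): step: R->1, L=1; D->plug->D->R->G->L->G->refl->E->L'->E->R'->C->plug->C
Char 2 ('H'): step: R->2, L=1; H->plug->H->R->H->L->F->refl->H->L'->F->R'->C->plug->C
Char 3 ('F'): step: R->3, L=1; F->plug->F->R->B->L->B->refl->D->L'->C->R'->A->plug->A
Char 4 ('H'): step: R->4, L=1; H->plug->H->R->B->L->B->refl->D->L'->C->R'->C->plug->C
Char 5 ('A'): step: R->5, L=1; A->plug->A->R->G->L->G->refl->E->L'->E->R'->E->plug->E
Char 6 ('G'): step: R->6, L=1; G->plug->G->R->B->L->B->refl->D->L'->C->R'->E->plug->E
Char 7 ('E'): step: R->7, L=1; E->plug->E->R->G->L->G->refl->E->L'->E->R'->G->plug->G
Char 8 ('B'): step: R->0, L->2 (L advanced); B->plug->B->R->B->L->C->refl->A->L'->A->R'->C->plug->C

C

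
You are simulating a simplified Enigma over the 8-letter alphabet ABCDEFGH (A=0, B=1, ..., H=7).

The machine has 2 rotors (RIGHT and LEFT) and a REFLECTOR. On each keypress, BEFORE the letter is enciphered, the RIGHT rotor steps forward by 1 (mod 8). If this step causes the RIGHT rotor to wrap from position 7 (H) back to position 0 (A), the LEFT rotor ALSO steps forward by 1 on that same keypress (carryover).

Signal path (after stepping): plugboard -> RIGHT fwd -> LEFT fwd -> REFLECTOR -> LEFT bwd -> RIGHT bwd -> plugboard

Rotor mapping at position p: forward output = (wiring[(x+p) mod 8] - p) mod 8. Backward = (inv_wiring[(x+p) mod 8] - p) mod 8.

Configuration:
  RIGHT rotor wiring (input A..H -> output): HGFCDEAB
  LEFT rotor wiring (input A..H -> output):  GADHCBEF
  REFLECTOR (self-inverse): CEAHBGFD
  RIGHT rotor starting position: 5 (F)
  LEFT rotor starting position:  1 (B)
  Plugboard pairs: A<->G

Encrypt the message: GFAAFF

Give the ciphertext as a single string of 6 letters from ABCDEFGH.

Answer: EHBHCH

Derivation:
Char 1 ('G'): step: R->6, L=1; G->plug->A->R->C->L->G->refl->F->L'->H->R'->E->plug->E
Char 2 ('F'): step: R->7, L=1; F->plug->F->R->E->L->A->refl->C->L'->B->R'->H->plug->H
Char 3 ('A'): step: R->0, L->2 (L advanced); A->plug->G->R->A->L->B->refl->E->L'->G->R'->B->plug->B
Char 4 ('A'): step: R->1, L=2; A->plug->G->R->A->L->B->refl->E->L'->G->R'->H->plug->H
Char 5 ('F'): step: R->2, L=2; F->plug->F->R->H->L->G->refl->F->L'->B->R'->C->plug->C
Char 6 ('F'): step: R->3, L=2; F->plug->F->R->E->L->C->refl->A->L'->C->R'->H->plug->H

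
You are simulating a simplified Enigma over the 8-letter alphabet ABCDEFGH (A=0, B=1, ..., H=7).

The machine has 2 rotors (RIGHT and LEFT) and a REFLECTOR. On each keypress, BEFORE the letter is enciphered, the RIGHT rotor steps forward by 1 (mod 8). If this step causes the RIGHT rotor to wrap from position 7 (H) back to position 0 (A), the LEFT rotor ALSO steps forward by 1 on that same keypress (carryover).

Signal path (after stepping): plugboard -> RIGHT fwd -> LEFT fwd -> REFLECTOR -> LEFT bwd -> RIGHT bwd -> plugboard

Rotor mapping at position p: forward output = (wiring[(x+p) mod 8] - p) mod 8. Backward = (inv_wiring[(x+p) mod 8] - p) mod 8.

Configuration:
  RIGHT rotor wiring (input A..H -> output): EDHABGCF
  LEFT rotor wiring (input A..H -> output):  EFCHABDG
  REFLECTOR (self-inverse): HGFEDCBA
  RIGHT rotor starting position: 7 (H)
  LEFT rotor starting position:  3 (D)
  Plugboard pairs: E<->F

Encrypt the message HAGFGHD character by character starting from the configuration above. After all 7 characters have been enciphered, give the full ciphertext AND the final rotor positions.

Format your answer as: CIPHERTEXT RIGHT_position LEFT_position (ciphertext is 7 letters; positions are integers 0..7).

Char 1 ('H'): step: R->0, L->4 (L advanced); H->plug->H->R->F->L->B->refl->G->L'->G->R'->F->plug->E
Char 2 ('A'): step: R->1, L=4; A->plug->A->R->C->L->H->refl->A->L'->E->R'->G->plug->G
Char 3 ('G'): step: R->2, L=4; G->plug->G->R->C->L->H->refl->A->L'->E->R'->D->plug->D
Char 4 ('F'): step: R->3, L=4; F->plug->E->R->C->L->H->refl->A->L'->E->R'->H->plug->H
Char 5 ('G'): step: R->4, L=4; G->plug->G->R->D->L->C->refl->F->L'->B->R'->D->plug->D
Char 6 ('H'): step: R->5, L=4; H->plug->H->R->E->L->A->refl->H->L'->C->R'->F->plug->E
Char 7 ('D'): step: R->6, L=4; D->plug->D->R->F->L->B->refl->G->L'->G->R'->C->plug->C
Final: ciphertext=EGDHDEC, RIGHT=6, LEFT=4

Answer: EGDHDEC 6 4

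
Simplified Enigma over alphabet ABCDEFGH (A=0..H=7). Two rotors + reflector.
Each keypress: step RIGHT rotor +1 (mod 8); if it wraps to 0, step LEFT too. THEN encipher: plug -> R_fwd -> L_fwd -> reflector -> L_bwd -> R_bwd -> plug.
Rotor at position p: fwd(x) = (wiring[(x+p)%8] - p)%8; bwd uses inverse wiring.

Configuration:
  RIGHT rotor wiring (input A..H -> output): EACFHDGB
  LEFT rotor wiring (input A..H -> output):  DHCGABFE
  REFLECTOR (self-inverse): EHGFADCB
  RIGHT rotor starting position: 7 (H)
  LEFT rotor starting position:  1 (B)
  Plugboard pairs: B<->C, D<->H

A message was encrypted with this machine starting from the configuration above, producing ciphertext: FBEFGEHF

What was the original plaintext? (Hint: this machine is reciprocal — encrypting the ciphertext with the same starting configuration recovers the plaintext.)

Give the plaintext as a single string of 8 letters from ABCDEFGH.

Answer: GAFBAADB

Derivation:
Char 1 ('F'): step: R->0, L->2 (L advanced); F->plug->F->R->D->L->H->refl->B->L'->G->R'->G->plug->G
Char 2 ('B'): step: R->1, L=2; B->plug->C->R->E->L->D->refl->F->L'->H->R'->A->plug->A
Char 3 ('E'): step: R->2, L=2; E->plug->E->R->E->L->D->refl->F->L'->H->R'->F->plug->F
Char 4 ('F'): step: R->3, L=2; F->plug->F->R->B->L->E->refl->A->L'->A->R'->C->plug->B
Char 5 ('G'): step: R->4, L=2; G->plug->G->R->G->L->B->refl->H->L'->D->R'->A->plug->A
Char 6 ('E'): step: R->5, L=2; E->plug->E->R->D->L->H->refl->B->L'->G->R'->A->plug->A
Char 7 ('H'): step: R->6, L=2; H->plug->D->R->C->L->G->refl->C->L'->F->R'->H->plug->D
Char 8 ('F'): step: R->7, L=2; F->plug->F->R->A->L->A->refl->E->L'->B->R'->C->plug->B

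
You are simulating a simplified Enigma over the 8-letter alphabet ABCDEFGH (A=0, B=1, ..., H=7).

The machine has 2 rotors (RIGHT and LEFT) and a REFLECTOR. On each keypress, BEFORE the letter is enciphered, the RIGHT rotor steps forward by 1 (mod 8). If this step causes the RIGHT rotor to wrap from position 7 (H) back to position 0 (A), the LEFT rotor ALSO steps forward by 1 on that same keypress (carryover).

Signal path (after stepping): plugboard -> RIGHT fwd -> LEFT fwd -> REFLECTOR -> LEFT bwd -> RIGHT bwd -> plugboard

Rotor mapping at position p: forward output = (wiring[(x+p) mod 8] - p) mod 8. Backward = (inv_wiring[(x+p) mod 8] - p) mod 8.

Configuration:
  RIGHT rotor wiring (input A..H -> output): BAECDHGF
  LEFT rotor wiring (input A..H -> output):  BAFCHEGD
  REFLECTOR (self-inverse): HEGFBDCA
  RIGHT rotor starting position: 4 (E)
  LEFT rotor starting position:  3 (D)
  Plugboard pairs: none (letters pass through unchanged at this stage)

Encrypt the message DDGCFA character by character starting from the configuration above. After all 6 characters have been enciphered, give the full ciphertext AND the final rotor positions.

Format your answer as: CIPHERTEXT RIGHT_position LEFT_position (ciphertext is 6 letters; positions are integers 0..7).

Answer: CHFBEG 2 4

Derivation:
Char 1 ('D'): step: R->5, L=3; D->plug->D->R->E->L->A->refl->H->L'->A->R'->C->plug->C
Char 2 ('D'): step: R->6, L=3; D->plug->D->R->C->L->B->refl->E->L'->B->R'->H->plug->H
Char 3 ('G'): step: R->7, L=3; G->plug->G->R->A->L->H->refl->A->L'->E->R'->F->plug->F
Char 4 ('C'): step: R->0, L->4 (L advanced); C->plug->C->R->E->L->F->refl->D->L'->A->R'->B->plug->B
Char 5 ('F'): step: R->1, L=4; F->plug->F->R->F->L->E->refl->B->L'->G->R'->E->plug->E
Char 6 ('A'): step: R->2, L=4; A->plug->A->R->C->L->C->refl->G->L'->H->R'->G->plug->G
Final: ciphertext=CHFBEG, RIGHT=2, LEFT=4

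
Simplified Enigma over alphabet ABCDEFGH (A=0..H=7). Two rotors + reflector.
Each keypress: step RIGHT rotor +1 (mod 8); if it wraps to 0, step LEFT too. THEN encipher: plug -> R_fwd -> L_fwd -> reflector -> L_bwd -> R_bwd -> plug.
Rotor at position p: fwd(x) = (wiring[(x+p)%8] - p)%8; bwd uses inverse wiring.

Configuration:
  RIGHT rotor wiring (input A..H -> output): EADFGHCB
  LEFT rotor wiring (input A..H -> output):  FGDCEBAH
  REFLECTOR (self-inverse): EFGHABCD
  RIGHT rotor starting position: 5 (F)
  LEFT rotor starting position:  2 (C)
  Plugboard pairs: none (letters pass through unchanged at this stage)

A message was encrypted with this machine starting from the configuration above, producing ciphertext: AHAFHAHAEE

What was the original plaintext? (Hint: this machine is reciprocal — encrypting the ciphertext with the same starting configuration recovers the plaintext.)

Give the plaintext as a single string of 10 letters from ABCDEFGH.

Answer: DEFHEGBBDG

Derivation:
Char 1 ('A'): step: R->6, L=2; A->plug->A->R->E->L->G->refl->C->L'->C->R'->D->plug->D
Char 2 ('H'): step: R->7, L=2; H->plug->H->R->D->L->H->refl->D->L'->G->R'->E->plug->E
Char 3 ('A'): step: R->0, L->3 (L advanced); A->plug->A->R->E->L->E->refl->A->L'->H->R'->F->plug->F
Char 4 ('F'): step: R->1, L=3; F->plug->F->R->B->L->B->refl->F->L'->D->R'->H->plug->H
Char 5 ('H'): step: R->2, L=3; H->plug->H->R->G->L->D->refl->H->L'->A->R'->E->plug->E
Char 6 ('A'): step: R->3, L=3; A->plug->A->R->C->L->G->refl->C->L'->F->R'->G->plug->G
Char 7 ('H'): step: R->4, L=3; H->plug->H->R->B->L->B->refl->F->L'->D->R'->B->plug->B
Char 8 ('A'): step: R->5, L=3; A->plug->A->R->C->L->G->refl->C->L'->F->R'->B->plug->B
Char 9 ('E'): step: R->6, L=3; E->plug->E->R->F->L->C->refl->G->L'->C->R'->D->plug->D
Char 10 ('E'): step: R->7, L=3; E->plug->E->R->G->L->D->refl->H->L'->A->R'->G->plug->G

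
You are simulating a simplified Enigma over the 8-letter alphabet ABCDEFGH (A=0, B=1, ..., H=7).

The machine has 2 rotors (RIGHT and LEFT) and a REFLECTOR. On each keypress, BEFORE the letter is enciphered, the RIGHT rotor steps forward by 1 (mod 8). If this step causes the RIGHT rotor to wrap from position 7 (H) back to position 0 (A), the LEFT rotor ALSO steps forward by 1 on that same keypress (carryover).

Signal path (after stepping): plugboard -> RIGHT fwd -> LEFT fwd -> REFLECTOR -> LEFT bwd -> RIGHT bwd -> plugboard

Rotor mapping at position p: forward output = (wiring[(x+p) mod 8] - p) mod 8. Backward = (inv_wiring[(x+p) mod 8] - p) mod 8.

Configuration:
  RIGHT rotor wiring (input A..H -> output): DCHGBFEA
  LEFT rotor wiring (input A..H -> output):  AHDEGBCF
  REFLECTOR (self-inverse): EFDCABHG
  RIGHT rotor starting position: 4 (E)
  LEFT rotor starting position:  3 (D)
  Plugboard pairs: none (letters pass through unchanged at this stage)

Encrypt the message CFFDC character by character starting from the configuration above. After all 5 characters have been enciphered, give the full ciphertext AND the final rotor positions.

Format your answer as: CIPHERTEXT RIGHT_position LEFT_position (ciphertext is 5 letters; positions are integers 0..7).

Answer: FCCBD 1 4

Derivation:
Char 1 ('C'): step: R->5, L=3; C->plug->C->R->D->L->H->refl->G->L'->C->R'->F->plug->F
Char 2 ('F'): step: R->6, L=3; F->plug->F->R->A->L->B->refl->F->L'->F->R'->C->plug->C
Char 3 ('F'): step: R->7, L=3; F->plug->F->R->C->L->G->refl->H->L'->D->R'->C->plug->C
Char 4 ('D'): step: R->0, L->4 (L advanced); D->plug->D->R->G->L->H->refl->G->L'->C->R'->B->plug->B
Char 5 ('C'): step: R->1, L=4; C->plug->C->R->F->L->D->refl->C->L'->A->R'->D->plug->D
Final: ciphertext=FCCBD, RIGHT=1, LEFT=4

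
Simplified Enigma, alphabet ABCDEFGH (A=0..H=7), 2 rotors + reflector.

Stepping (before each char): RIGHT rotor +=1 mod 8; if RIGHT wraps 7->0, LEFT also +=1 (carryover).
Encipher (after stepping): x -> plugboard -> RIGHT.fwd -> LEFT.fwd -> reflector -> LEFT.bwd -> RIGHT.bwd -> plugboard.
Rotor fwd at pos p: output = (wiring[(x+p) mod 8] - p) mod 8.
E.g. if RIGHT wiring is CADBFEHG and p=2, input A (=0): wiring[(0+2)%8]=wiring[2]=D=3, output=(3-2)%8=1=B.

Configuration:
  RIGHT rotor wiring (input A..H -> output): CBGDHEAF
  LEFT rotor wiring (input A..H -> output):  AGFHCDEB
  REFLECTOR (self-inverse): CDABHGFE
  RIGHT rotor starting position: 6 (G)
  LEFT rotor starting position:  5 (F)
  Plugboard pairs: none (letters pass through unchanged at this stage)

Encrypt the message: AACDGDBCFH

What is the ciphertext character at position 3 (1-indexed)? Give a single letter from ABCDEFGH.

Char 1 ('A'): step: R->7, L=5; A->plug->A->R->G->L->C->refl->A->L'->F->R'->G->plug->G
Char 2 ('A'): step: R->0, L->6 (L advanced); A->plug->A->R->C->L->C->refl->A->L'->D->R'->D->plug->D
Char 3 ('C'): step: R->1, L=6; C->plug->C->R->C->L->C->refl->A->L'->D->R'->E->plug->E

E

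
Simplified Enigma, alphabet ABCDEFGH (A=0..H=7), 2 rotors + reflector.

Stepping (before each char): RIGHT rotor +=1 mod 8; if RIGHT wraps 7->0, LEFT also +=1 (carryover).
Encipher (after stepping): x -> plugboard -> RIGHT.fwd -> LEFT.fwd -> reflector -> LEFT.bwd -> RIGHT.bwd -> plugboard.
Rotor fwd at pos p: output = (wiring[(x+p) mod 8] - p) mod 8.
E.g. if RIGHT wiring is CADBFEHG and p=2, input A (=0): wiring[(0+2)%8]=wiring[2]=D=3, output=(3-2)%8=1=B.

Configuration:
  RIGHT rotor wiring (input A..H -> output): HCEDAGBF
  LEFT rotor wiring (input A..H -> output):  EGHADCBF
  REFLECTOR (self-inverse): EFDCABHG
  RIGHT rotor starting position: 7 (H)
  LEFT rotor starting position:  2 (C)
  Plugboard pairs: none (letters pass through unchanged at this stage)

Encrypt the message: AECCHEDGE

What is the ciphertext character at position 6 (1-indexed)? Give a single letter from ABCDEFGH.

Char 1 ('A'): step: R->0, L->3 (L advanced); A->plug->A->R->H->L->E->refl->A->L'->B->R'->G->plug->G
Char 2 ('E'): step: R->1, L=3; E->plug->E->R->F->L->B->refl->F->L'->A->R'->F->plug->F
Char 3 ('C'): step: R->2, L=3; C->plug->C->R->G->L->D->refl->C->L'->E->R'->D->plug->D
Char 4 ('C'): step: R->3, L=3; C->plug->C->R->D->L->G->refl->H->L'->C->R'->E->plug->E
Char 5 ('H'): step: R->4, L=3; H->plug->H->R->H->L->E->refl->A->L'->B->R'->D->plug->D
Char 6 ('E'): step: R->5, L=3; E->plug->E->R->F->L->B->refl->F->L'->A->R'->C->plug->C

C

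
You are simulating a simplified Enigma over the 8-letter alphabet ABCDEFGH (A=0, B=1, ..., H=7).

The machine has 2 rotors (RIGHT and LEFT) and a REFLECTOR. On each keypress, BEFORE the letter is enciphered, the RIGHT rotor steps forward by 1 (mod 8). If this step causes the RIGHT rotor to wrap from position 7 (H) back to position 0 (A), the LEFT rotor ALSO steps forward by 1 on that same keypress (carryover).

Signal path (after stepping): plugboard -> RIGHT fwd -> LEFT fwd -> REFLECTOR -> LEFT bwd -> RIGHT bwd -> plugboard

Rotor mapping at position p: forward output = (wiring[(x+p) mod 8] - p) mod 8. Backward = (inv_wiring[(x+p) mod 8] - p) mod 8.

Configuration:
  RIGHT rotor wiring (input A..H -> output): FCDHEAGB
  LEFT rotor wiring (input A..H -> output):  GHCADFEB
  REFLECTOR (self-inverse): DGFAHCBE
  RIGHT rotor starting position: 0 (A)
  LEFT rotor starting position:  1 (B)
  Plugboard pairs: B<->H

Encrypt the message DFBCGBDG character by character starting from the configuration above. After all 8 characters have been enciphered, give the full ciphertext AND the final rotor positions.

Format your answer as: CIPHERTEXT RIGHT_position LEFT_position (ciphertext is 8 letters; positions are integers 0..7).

Char 1 ('D'): step: R->1, L=1; D->plug->D->R->D->L->C->refl->F->L'->H->R'->E->plug->E
Char 2 ('F'): step: R->2, L=1; F->plug->F->R->H->L->F->refl->C->L'->D->R'->G->plug->G
Char 3 ('B'): step: R->3, L=1; B->plug->H->R->A->L->G->refl->B->L'->B->R'->B->plug->H
Char 4 ('C'): step: R->4, L=1; C->plug->C->R->C->L->H->refl->E->L'->E->R'->B->plug->H
Char 5 ('G'): step: R->5, L=1; G->plug->G->R->C->L->H->refl->E->L'->E->R'->C->plug->C
Char 6 ('B'): step: R->6, L=1; B->plug->H->R->C->L->H->refl->E->L'->E->R'->D->plug->D
Char 7 ('D'): step: R->7, L=1; D->plug->D->R->E->L->E->refl->H->L'->C->R'->A->plug->A
Char 8 ('G'): step: R->0, L->2 (L advanced); G->plug->G->R->G->L->E->refl->H->L'->F->R'->A->plug->A
Final: ciphertext=EGHHCDAA, RIGHT=0, LEFT=2

Answer: EGHHCDAA 0 2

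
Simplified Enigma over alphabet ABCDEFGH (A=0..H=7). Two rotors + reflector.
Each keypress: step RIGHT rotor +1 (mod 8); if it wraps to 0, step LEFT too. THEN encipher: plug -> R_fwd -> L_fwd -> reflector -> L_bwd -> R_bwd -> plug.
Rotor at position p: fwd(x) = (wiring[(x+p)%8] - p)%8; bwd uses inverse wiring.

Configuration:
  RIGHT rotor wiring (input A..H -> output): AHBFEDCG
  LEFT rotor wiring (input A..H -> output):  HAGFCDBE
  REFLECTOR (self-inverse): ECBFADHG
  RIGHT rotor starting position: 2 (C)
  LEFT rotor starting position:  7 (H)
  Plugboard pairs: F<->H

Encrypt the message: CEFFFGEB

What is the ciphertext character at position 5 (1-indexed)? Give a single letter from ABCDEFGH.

Char 1 ('C'): step: R->3, L=7; C->plug->C->R->A->L->F->refl->D->L'->F->R'->F->plug->H
Char 2 ('E'): step: R->4, L=7; E->plug->E->R->E->L->G->refl->H->L'->D->R'->F->plug->H
Char 3 ('F'): step: R->5, L=7; F->plug->H->R->H->L->C->refl->B->L'->C->R'->E->plug->E
Char 4 ('F'): step: R->6, L=7; F->plug->H->R->F->L->D->refl->F->L'->A->R'->B->plug->B
Char 5 ('F'): step: R->7, L=7; F->plug->H->R->D->L->H->refl->G->L'->E->R'->G->plug->G

G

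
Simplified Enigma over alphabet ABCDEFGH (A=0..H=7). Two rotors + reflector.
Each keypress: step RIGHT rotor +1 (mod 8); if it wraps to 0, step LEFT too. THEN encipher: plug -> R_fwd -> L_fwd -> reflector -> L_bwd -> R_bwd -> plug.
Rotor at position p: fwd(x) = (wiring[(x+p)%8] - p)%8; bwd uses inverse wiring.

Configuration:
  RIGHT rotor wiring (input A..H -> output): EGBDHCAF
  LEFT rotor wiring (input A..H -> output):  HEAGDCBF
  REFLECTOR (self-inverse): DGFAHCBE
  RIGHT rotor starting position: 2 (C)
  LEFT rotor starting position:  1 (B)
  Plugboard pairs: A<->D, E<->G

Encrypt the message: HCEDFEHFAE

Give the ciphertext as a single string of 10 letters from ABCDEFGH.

Char 1 ('H'): step: R->3, L=1; H->plug->H->R->G->L->E->refl->H->L'->B->R'->F->plug->F
Char 2 ('C'): step: R->4, L=1; C->plug->C->R->E->L->B->refl->G->L'->H->R'->H->plug->H
Char 3 ('E'): step: R->5, L=1; E->plug->G->R->G->L->E->refl->H->L'->B->R'->E->plug->G
Char 4 ('D'): step: R->6, L=1; D->plug->A->R->C->L->F->refl->C->L'->D->R'->E->plug->G
Char 5 ('F'): step: R->7, L=1; F->plug->F->R->A->L->D->refl->A->L'->F->R'->B->plug->B
Char 6 ('E'): step: R->0, L->2 (L advanced); E->plug->G->R->A->L->G->refl->B->L'->C->R'->F->plug->F
Char 7 ('H'): step: R->1, L=2; H->plug->H->R->D->L->A->refl->D->L'->F->R'->A->plug->D
Char 8 ('F'): step: R->2, L=2; F->plug->F->R->D->L->A->refl->D->L'->F->R'->C->plug->C
Char 9 ('A'): step: R->3, L=2; A->plug->D->R->F->L->D->refl->A->L'->D->R'->G->plug->E
Char 10 ('E'): step: R->4, L=2; E->plug->G->R->F->L->D->refl->A->L'->D->R'->A->plug->D

Answer: FHGGBFDCED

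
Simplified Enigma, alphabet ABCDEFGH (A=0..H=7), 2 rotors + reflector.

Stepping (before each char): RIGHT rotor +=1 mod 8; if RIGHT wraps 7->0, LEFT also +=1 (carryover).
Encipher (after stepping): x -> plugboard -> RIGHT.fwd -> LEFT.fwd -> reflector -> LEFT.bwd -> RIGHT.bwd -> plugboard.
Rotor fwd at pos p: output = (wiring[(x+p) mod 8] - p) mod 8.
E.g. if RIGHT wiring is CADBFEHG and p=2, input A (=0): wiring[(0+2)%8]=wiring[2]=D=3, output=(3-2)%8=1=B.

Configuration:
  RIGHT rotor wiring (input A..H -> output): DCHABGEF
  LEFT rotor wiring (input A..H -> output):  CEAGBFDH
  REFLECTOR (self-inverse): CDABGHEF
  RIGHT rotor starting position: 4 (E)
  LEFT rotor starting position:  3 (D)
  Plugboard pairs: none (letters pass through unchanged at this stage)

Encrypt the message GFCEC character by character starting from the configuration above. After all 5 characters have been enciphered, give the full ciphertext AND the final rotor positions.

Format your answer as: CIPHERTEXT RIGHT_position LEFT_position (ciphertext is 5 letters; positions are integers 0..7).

Char 1 ('G'): step: R->5, L=3; G->plug->G->R->D->L->A->refl->C->L'->C->R'->F->plug->F
Char 2 ('F'): step: R->6, L=3; F->plug->F->R->C->L->C->refl->A->L'->D->R'->G->plug->G
Char 3 ('C'): step: R->7, L=3; C->plug->C->R->D->L->A->refl->C->L'->C->R'->F->plug->F
Char 4 ('E'): step: R->0, L->4 (L advanced); E->plug->E->R->B->L->B->refl->D->L'->D->R'->A->plug->A
Char 5 ('C'): step: R->1, L=4; C->plug->C->R->H->L->C->refl->A->L'->F->R'->E->plug->E
Final: ciphertext=FGFAE, RIGHT=1, LEFT=4

Answer: FGFAE 1 4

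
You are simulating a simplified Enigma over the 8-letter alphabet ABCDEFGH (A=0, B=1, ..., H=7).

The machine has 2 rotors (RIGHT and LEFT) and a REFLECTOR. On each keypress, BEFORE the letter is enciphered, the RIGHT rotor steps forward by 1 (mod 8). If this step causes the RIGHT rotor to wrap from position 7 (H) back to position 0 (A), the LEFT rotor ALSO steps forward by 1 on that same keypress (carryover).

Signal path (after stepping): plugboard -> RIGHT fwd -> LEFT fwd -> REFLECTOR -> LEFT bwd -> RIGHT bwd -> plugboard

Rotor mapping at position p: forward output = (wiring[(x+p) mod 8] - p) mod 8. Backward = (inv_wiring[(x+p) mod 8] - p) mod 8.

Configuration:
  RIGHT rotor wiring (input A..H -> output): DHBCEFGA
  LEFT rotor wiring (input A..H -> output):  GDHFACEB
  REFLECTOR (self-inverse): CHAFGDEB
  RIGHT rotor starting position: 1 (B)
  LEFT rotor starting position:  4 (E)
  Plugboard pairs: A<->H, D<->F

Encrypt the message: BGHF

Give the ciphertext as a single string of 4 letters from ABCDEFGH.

Char 1 ('B'): step: R->2, L=4; B->plug->B->R->A->L->E->refl->G->L'->B->R'->G->plug->G
Char 2 ('G'): step: R->3, L=4; G->plug->G->R->E->L->C->refl->A->L'->C->R'->C->plug->C
Char 3 ('H'): step: R->4, L=4; H->plug->A->R->A->L->E->refl->G->L'->B->R'->B->plug->B
Char 4 ('F'): step: R->5, L=4; F->plug->D->R->G->L->D->refl->F->L'->D->R'->C->plug->C

Answer: GCBC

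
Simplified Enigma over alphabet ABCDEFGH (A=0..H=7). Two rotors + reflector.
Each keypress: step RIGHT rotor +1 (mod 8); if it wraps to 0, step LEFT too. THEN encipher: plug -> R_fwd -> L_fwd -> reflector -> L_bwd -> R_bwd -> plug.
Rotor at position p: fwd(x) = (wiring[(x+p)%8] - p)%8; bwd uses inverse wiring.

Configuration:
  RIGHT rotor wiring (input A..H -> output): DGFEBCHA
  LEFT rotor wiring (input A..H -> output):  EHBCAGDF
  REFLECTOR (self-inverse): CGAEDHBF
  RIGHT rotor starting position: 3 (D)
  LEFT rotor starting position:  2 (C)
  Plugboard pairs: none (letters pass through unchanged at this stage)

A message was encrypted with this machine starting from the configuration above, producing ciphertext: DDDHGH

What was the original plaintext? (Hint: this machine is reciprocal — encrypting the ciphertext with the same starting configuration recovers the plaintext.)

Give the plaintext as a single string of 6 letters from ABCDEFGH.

Answer: FEECCF

Derivation:
Char 1 ('D'): step: R->4, L=2; D->plug->D->R->E->L->B->refl->G->L'->C->R'->F->plug->F
Char 2 ('D'): step: R->5, L=2; D->plug->D->R->G->L->C->refl->A->L'->B->R'->E->plug->E
Char 3 ('D'): step: R->6, L=2; D->plug->D->R->A->L->H->refl->F->L'->H->R'->E->plug->E
Char 4 ('H'): step: R->7, L=2; H->plug->H->R->A->L->H->refl->F->L'->H->R'->C->plug->C
Char 5 ('G'): step: R->0, L->3 (L advanced); G->plug->G->R->H->L->G->refl->B->L'->F->R'->C->plug->C
Char 6 ('H'): step: R->1, L=3; H->plug->H->R->C->L->D->refl->E->L'->G->R'->F->plug->F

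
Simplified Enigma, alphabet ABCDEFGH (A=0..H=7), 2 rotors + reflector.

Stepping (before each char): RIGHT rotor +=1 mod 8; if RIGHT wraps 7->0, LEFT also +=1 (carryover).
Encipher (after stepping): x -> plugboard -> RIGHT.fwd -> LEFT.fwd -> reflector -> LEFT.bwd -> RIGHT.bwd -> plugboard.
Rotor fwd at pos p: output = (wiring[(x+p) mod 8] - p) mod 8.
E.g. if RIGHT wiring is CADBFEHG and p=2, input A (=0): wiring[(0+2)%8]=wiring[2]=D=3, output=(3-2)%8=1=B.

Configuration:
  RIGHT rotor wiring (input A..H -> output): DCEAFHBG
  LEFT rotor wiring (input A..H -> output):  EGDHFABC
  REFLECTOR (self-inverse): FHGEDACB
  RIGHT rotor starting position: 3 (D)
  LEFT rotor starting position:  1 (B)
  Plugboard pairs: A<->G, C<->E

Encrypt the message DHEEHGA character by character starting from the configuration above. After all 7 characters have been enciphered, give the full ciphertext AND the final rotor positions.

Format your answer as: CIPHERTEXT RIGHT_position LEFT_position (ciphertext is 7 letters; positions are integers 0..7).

Char 1 ('D'): step: R->4, L=1; D->plug->D->R->C->L->G->refl->C->L'->B->R'->A->plug->G
Char 2 ('H'): step: R->5, L=1; H->plug->H->R->A->L->F->refl->A->L'->F->R'->E->plug->C
Char 3 ('E'): step: R->6, L=1; E->plug->C->R->F->L->A->refl->F->L'->A->R'->B->plug->B
Char 4 ('E'): step: R->7, L=1; E->plug->C->R->D->L->E->refl->D->L'->H->R'->A->plug->G
Char 5 ('H'): step: R->0, L->2 (L advanced); H->plug->H->R->G->L->C->refl->G->L'->D->R'->A->plug->G
Char 6 ('G'): step: R->1, L=2; G->plug->A->R->B->L->F->refl->A->L'->F->R'->G->plug->A
Char 7 ('A'): step: R->2, L=2; A->plug->G->R->B->L->F->refl->A->L'->F->R'->D->plug->D
Final: ciphertext=GCBGGAD, RIGHT=2, LEFT=2

Answer: GCBGGAD 2 2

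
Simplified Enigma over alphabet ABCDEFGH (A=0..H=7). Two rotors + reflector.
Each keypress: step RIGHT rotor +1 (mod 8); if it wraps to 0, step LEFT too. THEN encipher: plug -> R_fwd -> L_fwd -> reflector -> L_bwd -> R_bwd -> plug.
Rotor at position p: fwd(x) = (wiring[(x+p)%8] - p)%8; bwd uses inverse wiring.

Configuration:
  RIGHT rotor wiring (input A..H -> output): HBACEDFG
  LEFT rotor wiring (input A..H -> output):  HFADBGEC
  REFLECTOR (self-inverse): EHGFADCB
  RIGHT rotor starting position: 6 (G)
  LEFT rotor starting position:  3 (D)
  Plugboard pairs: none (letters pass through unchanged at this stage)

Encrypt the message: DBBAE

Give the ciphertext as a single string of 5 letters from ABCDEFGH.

Answer: HFGCB

Derivation:
Char 1 ('D'): step: R->7, L=3; D->plug->D->R->B->L->G->refl->C->L'->G->R'->H->plug->H
Char 2 ('B'): step: R->0, L->4 (L advanced); B->plug->B->R->B->L->C->refl->G->L'->D->R'->F->plug->F
Char 3 ('B'): step: R->1, L=4; B->plug->B->R->H->L->H->refl->B->L'->F->R'->G->plug->G
Char 4 ('A'): step: R->2, L=4; A->plug->A->R->G->L->E->refl->A->L'->C->R'->C->plug->C
Char 5 ('E'): step: R->3, L=4; E->plug->E->R->D->L->G->refl->C->L'->B->R'->B->plug->B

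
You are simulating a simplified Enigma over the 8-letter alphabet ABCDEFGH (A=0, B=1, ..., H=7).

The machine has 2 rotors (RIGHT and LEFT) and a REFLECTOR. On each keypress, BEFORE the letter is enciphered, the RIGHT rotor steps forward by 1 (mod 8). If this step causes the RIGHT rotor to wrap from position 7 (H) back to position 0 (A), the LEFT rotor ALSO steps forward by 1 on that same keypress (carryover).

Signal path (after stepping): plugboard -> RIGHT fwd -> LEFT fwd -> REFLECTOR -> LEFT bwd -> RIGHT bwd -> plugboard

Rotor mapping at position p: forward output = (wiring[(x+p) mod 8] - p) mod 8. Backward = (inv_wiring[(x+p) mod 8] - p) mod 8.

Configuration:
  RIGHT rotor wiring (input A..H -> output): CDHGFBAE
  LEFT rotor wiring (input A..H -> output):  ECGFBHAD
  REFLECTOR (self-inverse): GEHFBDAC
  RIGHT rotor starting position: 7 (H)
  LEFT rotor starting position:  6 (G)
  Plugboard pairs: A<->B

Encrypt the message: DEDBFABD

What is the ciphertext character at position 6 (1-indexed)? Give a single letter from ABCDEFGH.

Char 1 ('D'): step: R->0, L->7 (L advanced); D->plug->D->R->G->L->A->refl->G->L'->E->R'->H->plug->H
Char 2 ('E'): step: R->1, L=7; E->plug->E->R->A->L->E->refl->B->L'->H->R'->F->plug->F
Char 3 ('D'): step: R->2, L=7; D->plug->D->R->H->L->B->refl->E->L'->A->R'->G->plug->G
Char 4 ('B'): step: R->3, L=7; B->plug->A->R->D->L->H->refl->C->L'->F->R'->D->plug->D
Char 5 ('F'): step: R->4, L=7; F->plug->F->R->H->L->B->refl->E->L'->A->R'->D->plug->D
Char 6 ('A'): step: R->5, L=7; A->plug->B->R->D->L->H->refl->C->L'->F->R'->D->plug->D

D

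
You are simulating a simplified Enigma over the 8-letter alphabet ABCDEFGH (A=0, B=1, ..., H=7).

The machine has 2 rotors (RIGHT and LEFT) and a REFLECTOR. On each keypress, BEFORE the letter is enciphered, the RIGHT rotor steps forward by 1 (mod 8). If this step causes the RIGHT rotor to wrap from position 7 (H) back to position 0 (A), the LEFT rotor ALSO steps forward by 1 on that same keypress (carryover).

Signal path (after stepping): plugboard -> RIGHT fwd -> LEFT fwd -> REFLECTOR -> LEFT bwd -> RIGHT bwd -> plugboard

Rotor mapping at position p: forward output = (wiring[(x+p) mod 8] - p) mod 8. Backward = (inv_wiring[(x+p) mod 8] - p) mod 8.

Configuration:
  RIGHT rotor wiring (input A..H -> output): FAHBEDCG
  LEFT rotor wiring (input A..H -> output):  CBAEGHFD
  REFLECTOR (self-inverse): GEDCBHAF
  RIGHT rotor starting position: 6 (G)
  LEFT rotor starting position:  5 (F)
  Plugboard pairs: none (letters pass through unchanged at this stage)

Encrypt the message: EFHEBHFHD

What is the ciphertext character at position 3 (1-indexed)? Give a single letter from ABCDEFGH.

Char 1 ('E'): step: R->7, L=5; E->plug->E->R->C->L->G->refl->A->L'->B->R'->C->plug->C
Char 2 ('F'): step: R->0, L->6 (L advanced); F->plug->F->R->D->L->D->refl->C->L'->E->R'->E->plug->E
Char 3 ('H'): step: R->1, L=6; H->plug->H->R->E->L->C->refl->D->L'->D->R'->D->plug->D

D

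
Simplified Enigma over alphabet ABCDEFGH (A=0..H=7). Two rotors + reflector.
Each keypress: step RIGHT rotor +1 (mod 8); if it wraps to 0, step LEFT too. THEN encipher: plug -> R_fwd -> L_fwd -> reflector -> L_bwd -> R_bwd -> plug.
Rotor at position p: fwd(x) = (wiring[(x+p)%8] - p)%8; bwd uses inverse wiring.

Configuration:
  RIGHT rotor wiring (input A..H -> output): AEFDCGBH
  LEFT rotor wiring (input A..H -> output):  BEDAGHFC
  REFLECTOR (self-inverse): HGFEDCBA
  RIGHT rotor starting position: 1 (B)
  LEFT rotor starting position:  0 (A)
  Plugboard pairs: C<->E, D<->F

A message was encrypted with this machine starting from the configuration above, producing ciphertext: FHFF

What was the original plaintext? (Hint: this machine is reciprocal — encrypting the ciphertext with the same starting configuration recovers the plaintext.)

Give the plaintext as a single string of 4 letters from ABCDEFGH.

Answer: EGEH

Derivation:
Char 1 ('F'): step: R->2, L=0; F->plug->D->R->E->L->G->refl->B->L'->A->R'->C->plug->E
Char 2 ('H'): step: R->3, L=0; H->plug->H->R->C->L->D->refl->E->L'->B->R'->G->plug->G
Char 3 ('F'): step: R->4, L=0; F->plug->D->R->D->L->A->refl->H->L'->F->R'->C->plug->E
Char 4 ('F'): step: R->5, L=0; F->plug->D->R->D->L->A->refl->H->L'->F->R'->H->plug->H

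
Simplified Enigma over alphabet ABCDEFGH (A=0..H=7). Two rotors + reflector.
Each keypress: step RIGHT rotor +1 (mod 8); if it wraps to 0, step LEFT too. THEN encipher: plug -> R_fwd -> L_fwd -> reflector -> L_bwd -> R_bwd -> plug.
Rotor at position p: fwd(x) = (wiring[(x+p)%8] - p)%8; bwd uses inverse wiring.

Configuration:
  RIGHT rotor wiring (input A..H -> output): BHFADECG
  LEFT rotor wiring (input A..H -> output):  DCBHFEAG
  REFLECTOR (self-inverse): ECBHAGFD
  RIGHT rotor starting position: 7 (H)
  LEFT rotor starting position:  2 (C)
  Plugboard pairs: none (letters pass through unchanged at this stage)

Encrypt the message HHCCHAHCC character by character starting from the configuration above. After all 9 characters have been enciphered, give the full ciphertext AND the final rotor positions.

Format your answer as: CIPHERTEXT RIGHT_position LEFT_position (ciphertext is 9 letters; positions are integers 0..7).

Answer: FGDHCGAGH 0 4

Derivation:
Char 1 ('H'): step: R->0, L->3 (L advanced); H->plug->H->R->G->L->H->refl->D->L'->E->R'->F->plug->F
Char 2 ('H'): step: R->1, L=3; H->plug->H->R->A->L->E->refl->A->L'->F->R'->G->plug->G
Char 3 ('C'): step: R->2, L=3; C->plug->C->R->B->L->C->refl->B->L'->C->R'->D->plug->D
Char 4 ('C'): step: R->3, L=3; C->plug->C->R->B->L->C->refl->B->L'->C->R'->H->plug->H
Char 5 ('H'): step: R->4, L=3; H->plug->H->R->E->L->D->refl->H->L'->G->R'->C->plug->C
Char 6 ('A'): step: R->5, L=3; A->plug->A->R->H->L->G->refl->F->L'->D->R'->G->plug->G
Char 7 ('H'): step: R->6, L=3; H->plug->H->R->G->L->H->refl->D->L'->E->R'->A->plug->A
Char 8 ('C'): step: R->7, L=3; C->plug->C->R->A->L->E->refl->A->L'->F->R'->G->plug->G
Char 9 ('C'): step: R->0, L->4 (L advanced); C->plug->C->R->F->L->G->refl->F->L'->G->R'->H->plug->H
Final: ciphertext=FGDHCGAGH, RIGHT=0, LEFT=4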